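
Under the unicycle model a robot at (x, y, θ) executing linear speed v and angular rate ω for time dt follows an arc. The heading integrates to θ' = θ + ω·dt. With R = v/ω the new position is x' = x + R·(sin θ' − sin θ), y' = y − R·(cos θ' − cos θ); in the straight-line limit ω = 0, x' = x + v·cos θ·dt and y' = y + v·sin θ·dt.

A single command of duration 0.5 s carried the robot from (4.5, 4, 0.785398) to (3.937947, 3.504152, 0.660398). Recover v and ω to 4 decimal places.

v = -1.5000, ω = -0.2500

Δθ = 0.660398 − 0.785398 = -0.125000
ω = Δθ/dt = -0.125000/0.5 = -0.2500
R = Δx/(sin θ' − sin θ) = 6.0000
v = R·ω = 6.0000·-0.2500 = -1.5000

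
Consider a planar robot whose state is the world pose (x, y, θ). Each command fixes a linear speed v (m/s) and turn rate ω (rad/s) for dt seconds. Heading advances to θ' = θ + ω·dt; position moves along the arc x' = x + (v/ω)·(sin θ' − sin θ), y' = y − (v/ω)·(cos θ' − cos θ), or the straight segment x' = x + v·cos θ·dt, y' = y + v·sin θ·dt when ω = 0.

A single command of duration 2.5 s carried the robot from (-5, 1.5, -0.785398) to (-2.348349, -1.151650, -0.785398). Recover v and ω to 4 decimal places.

Δθ = -0.785398 − -0.785398 = 0.000000
ω = Δθ/dt = 0.000000/2.5 = 0.0000
ω = 0 → v = (Δx·cos θ + Δy·sin θ)/dt = 1.5000

v = 1.5000, ω = 0.0000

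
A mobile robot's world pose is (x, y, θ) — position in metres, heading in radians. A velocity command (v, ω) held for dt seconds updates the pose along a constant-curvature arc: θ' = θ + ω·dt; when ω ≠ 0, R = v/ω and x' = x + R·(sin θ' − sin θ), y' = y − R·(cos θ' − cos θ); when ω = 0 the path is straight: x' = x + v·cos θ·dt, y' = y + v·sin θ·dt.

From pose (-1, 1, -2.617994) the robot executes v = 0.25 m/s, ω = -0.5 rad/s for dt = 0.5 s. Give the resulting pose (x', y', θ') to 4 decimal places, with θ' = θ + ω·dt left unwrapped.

(-1.1149, 0.9516, -2.8680)

θ' = -2.6180 + -0.5·0.5 = -2.8680
R = v/ω = 0.25/-0.5 = -0.5000
x' = -1 + -0.5000·(sin -2.8680 − sin -2.6180) = -1.1149
y' = 1 − -0.5000·(cos -2.8680 − cos -2.6180) = 0.9516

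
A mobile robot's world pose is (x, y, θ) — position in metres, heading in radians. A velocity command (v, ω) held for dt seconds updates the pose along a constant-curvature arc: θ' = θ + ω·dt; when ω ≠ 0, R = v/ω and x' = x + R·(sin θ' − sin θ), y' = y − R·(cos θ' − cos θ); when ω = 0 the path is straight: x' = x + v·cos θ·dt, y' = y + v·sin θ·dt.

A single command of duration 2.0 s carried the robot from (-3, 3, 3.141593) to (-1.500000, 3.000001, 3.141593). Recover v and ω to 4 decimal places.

Δθ = 3.141593 − 3.141593 = 0.000000
ω = Δθ/dt = 0.000000/2.0 = 0.0000
ω = 0 → v = (Δx·cos θ + Δy·sin θ)/dt = -0.7500

v = -0.7500, ω = 0.0000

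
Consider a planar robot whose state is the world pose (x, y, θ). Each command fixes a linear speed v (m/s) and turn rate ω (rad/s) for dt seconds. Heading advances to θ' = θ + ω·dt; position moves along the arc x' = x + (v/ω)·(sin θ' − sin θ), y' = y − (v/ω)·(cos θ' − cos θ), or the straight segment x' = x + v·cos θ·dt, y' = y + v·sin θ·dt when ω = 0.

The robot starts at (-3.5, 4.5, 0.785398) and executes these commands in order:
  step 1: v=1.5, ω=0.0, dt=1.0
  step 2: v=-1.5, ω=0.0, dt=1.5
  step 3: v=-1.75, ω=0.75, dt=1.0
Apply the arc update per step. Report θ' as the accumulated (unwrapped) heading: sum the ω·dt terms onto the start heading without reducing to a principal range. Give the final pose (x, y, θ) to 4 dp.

(-4.7123, 2.4023, 1.5354)

step 1: θ'=0.7854 (straight) → pose (-2.4393, 5.5607, 0.7854)
step 2: θ'=0.7854 (straight) → pose (-4.0303, 3.9697, 0.7854)
step 3: θ'=1.5354 (R=-2.3333) → pose (-4.7123, 2.4023, 1.5354)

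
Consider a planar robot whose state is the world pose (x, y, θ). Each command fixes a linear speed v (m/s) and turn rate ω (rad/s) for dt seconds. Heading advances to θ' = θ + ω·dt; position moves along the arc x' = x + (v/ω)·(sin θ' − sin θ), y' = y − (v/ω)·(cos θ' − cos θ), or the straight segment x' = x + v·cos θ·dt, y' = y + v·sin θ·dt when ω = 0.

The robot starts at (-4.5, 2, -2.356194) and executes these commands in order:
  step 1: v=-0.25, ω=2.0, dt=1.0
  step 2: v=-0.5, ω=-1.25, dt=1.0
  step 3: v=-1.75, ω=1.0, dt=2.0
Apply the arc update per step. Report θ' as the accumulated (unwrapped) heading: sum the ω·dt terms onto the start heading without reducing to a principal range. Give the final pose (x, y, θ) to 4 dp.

step 1: θ'=-0.3562 (R=-0.1250) → pose (-4.5448, 2.2055, -0.3562)
step 2: θ'=-1.6062 (R=0.4000) → pose (-4.8051, 2.5946, -1.6062)
step 3: θ'=0.3938 (R=-1.7500) → pose (-7.2255, 4.2726, 0.3938)

(-7.2255, 4.2726, 0.3938)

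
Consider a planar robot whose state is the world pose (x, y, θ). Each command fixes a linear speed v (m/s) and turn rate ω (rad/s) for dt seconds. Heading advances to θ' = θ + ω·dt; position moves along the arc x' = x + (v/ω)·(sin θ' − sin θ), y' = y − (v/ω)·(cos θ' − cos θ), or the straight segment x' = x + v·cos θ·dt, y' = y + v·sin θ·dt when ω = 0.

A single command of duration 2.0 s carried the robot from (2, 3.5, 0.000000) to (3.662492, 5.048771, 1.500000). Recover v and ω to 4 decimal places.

Δθ = 1.500000 − 0.000000 = 1.500000
ω = Δθ/dt = 1.500000/2.0 = 0.7500
R = Δx/(sin θ' − sin θ) = 1.6667
v = R·ω = 1.6667·0.7500 = 1.2500

v = 1.2500, ω = 0.7500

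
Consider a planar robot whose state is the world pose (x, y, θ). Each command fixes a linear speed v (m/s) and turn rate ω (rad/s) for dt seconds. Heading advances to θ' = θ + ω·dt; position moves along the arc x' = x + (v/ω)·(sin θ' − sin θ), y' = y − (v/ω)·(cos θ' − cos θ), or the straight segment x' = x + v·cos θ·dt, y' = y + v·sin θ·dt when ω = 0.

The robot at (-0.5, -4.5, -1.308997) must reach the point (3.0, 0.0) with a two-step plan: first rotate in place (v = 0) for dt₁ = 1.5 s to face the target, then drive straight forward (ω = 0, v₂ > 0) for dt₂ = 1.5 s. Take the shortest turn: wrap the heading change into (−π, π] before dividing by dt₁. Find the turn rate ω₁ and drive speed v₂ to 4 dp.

ω₁ = 1.4792, v₂ = 3.8006

heading to target = atan2(0−-4.5, 3−-0.5) = 0.9098
Δθ = wrap(0.9098 − -1.3090) = 2.2188; ω₁ = Δθ/dt₁ = 1.4792
distance = √((3−-0.5)² + (0−-4.5)²) = 5.7009; v₂ = distance/dt₂ = 3.8006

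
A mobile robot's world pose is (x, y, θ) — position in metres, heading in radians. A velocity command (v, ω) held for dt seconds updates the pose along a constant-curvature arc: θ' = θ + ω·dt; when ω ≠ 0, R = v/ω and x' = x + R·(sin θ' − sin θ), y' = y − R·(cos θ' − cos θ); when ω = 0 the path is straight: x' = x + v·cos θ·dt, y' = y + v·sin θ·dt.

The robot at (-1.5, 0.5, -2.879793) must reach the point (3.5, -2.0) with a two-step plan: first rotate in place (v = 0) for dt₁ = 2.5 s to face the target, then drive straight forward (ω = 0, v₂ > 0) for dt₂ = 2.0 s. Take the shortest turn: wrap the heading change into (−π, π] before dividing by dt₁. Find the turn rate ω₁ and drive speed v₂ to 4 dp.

ω₁ = 0.9665, v₂ = 2.7951

heading to target = atan2(-2−0.5, 3.5−-1.5) = -0.4636
Δθ = wrap(-0.4636 − -2.8798) = 2.4161; ω₁ = Δθ/dt₁ = 0.9665
distance = √((3.5−-1.5)² + (-2−0.5)²) = 5.5902; v₂ = distance/dt₂ = 2.7951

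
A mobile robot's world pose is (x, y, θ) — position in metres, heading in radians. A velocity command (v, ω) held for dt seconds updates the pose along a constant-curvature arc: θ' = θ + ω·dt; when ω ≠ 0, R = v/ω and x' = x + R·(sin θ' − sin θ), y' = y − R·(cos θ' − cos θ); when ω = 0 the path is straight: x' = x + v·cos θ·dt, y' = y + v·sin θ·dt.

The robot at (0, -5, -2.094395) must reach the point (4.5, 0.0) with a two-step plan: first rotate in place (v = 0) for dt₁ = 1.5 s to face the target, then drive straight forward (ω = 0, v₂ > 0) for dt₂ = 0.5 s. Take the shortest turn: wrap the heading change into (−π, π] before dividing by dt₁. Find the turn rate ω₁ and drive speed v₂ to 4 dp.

ω₁ = 1.9549, v₂ = 13.4536

heading to target = atan2(0−-5, 4.5−0) = 0.8380
Δθ = wrap(0.8380 − -2.0944) = 2.9324; ω₁ = Δθ/dt₁ = 1.9549
distance = √((4.5−0)² + (0−-5)²) = 6.7268; v₂ = distance/dt₂ = 13.4536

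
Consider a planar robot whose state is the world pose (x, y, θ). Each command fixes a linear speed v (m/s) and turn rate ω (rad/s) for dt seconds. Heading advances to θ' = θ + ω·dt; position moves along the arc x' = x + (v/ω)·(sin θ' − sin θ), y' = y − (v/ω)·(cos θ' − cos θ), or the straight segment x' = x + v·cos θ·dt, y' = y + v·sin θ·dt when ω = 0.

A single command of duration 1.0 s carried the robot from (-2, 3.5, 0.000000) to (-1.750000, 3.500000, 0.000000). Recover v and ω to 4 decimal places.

v = 0.2500, ω = 0.0000

Δθ = 0.000000 − 0.000000 = 0.000000
ω = Δθ/dt = 0.000000/1.0 = 0.0000
ω = 0 → v = (Δx·cos θ + Δy·sin θ)/dt = 0.2500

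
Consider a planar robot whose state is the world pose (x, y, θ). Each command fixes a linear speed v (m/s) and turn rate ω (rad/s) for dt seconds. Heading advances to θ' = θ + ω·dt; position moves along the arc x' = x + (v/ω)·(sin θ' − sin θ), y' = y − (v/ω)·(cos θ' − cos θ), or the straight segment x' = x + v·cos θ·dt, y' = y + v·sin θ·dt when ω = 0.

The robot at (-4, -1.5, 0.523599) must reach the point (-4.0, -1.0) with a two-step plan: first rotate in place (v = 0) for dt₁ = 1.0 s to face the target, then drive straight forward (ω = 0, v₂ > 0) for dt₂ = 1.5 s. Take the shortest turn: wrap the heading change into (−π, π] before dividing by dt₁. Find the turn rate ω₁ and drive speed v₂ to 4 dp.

ω₁ = 1.0472, v₂ = 0.3333

heading to target = atan2(-1−-1.5, -4−-4) = 1.5708
Δθ = wrap(1.5708 − 0.5236) = 1.0472; ω₁ = Δθ/dt₁ = 1.0472
distance = √((-4−-4)² + (-1−-1.5)²) = 0.5000; v₂ = distance/dt₂ = 0.3333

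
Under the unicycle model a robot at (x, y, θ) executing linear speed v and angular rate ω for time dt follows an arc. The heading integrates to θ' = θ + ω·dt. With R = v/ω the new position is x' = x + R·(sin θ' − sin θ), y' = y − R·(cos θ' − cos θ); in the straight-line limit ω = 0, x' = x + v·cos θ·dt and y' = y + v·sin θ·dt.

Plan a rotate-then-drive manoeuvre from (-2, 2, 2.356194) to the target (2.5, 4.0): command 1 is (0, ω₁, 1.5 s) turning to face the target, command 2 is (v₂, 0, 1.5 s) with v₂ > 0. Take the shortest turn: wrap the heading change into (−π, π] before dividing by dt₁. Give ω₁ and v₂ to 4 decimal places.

ω₁ = -1.2920, v₂ = 3.2830

heading to target = atan2(4−2, 2.5−-2) = 0.4182
Δθ = wrap(0.4182 − 2.3562) = -1.9380; ω₁ = Δθ/dt₁ = -1.2920
distance = √((2.5−-2)² + (4−2)²) = 4.9244; v₂ = distance/dt₂ = 3.2830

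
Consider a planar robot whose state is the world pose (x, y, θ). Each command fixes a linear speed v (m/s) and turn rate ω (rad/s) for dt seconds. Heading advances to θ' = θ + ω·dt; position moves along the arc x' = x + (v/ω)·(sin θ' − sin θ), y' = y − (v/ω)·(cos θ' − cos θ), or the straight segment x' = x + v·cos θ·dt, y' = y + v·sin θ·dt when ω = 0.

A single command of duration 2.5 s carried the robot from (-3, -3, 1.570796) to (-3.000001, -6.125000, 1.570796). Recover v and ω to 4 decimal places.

Δθ = 1.570796 − 1.570796 = 0.000000
ω = Δθ/dt = 0.000000/2.5 = 0.0000
ω = 0 → v = (Δx·cos θ + Δy·sin θ)/dt = -1.2500

v = -1.2500, ω = 0.0000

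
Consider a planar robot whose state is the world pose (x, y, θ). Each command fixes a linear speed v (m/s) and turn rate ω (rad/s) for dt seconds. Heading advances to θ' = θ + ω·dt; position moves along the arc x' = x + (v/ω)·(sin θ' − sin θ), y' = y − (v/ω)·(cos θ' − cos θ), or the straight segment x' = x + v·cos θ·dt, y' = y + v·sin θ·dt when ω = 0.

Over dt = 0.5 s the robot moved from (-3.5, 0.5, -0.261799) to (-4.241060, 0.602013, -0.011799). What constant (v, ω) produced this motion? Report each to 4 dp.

v = -1.5000, ω = 0.5000

Δθ = -0.011799 − -0.261799 = 0.250000
ω = Δθ/dt = 0.250000/0.5 = 0.5000
R = Δx/(sin θ' − sin θ) = -3.0000
v = R·ω = -3.0000·0.5000 = -1.5000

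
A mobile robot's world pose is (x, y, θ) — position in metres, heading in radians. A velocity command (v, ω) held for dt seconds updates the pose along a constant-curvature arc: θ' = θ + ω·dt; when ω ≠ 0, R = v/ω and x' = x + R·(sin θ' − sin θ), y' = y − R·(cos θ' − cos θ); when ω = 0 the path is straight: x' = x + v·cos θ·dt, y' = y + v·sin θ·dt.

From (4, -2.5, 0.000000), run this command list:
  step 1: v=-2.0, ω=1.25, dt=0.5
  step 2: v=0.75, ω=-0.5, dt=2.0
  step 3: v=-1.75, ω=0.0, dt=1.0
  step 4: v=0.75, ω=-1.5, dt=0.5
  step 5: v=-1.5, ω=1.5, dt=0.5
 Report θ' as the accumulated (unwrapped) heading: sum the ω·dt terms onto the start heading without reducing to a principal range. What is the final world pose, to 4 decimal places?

step 1: θ'=0.6250 (R=-1.6000) → pose (3.0638, -2.8025, 0.6250)
step 2: θ'=-0.3750 (R=-1.5000) → pose (4.4909, -2.6231, -0.3750)
step 3: θ'=-0.3750 (straight) → pose (2.8625, -1.9822, -0.3750)
step 4: θ'=-1.1250 (R=-0.5000) → pose (3.1305, -2.2318, -1.1250)
step 5: θ'=-0.3750 (R=-1.0000) → pose (2.5945, -1.7325, -0.3750)

(2.5945, -1.7325, -0.3750)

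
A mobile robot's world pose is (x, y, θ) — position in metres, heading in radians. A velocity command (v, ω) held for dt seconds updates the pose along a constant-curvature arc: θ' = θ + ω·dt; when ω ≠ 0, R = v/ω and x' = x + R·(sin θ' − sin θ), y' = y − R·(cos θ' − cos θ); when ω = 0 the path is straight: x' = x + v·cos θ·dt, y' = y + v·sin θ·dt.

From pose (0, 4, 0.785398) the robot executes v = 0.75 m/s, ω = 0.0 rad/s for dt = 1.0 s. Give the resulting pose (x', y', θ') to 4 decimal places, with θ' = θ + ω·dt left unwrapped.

θ' = 0.7854 + 0.0·1.0 = 0.7854
ω = 0 → straight: x' = 0 + 0.75·cos(0.7854)·1.0 = 0.5303
y' = 4 + 0.75·sin(0.7854)·1.0 = 4.5303

(0.5303, 4.5303, 0.7854)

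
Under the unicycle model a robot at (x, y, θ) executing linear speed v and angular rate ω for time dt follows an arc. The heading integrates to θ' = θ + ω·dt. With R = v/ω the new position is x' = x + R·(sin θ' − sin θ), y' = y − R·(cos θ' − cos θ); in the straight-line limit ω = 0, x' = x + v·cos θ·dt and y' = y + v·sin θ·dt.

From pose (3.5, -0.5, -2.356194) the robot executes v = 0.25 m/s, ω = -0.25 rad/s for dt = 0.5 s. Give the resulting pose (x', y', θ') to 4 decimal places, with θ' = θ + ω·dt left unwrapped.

(3.4063, -0.5826, -2.4812)

θ' = -2.3562 + -0.25·0.5 = -2.4812
R = v/ω = 0.25/-0.25 = -1.0000
x' = 3.5 + -1.0000·(sin -2.4812 − sin -2.3562) = 3.4063
y' = -0.5 − -1.0000·(cos -2.4812 − cos -2.3562) = -0.5826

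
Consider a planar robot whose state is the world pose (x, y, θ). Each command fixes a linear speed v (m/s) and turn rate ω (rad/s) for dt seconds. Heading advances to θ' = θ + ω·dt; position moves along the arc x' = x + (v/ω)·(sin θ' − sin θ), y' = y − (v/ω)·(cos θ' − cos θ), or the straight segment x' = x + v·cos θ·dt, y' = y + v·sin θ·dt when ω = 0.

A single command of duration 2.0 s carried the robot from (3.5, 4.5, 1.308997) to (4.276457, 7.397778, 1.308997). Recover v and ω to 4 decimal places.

v = 1.5000, ω = 0.0000

Δθ = 1.308997 − 1.308997 = 0.000000
ω = Δθ/dt = 0.000000/2.0 = 0.0000
ω = 0 → v = (Δx·cos θ + Δy·sin θ)/dt = 1.5000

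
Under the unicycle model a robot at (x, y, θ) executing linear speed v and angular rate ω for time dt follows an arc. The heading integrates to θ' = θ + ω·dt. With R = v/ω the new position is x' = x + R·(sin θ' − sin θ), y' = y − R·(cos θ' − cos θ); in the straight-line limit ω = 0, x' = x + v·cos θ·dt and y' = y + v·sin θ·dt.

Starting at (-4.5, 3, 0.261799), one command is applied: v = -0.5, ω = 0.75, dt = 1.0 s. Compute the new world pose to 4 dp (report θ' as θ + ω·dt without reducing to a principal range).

θ' = 0.2618 + 0.75·1.0 = 1.0118
R = v/ω = -0.5/0.75 = -0.6667
x' = -4.5 + -0.6667·(sin 1.0118 − sin 0.2618) = -4.8926
y' = 3 − -0.6667·(cos 1.0118 − cos 0.2618) = 2.7096

(-4.8926, 2.7096, 1.0118)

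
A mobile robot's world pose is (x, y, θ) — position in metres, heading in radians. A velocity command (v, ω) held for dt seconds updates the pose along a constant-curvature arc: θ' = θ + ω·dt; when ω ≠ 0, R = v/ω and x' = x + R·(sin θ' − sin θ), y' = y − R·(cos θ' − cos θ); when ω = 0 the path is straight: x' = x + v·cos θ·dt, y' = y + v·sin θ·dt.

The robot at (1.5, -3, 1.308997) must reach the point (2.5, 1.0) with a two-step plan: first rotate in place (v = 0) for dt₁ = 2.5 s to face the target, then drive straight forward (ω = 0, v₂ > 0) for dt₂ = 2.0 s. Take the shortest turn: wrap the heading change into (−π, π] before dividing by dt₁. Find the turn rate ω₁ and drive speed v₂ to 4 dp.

ω₁ = 0.0067, v₂ = 2.0616

heading to target = atan2(1−-3, 2.5−1.5) = 1.3258
Δθ = wrap(1.3258 − 1.3090) = 0.0168; ω₁ = Δθ/dt₁ = 0.0067
distance = √((2.5−1.5)² + (1−-3)²) = 4.1231; v₂ = distance/dt₂ = 2.0616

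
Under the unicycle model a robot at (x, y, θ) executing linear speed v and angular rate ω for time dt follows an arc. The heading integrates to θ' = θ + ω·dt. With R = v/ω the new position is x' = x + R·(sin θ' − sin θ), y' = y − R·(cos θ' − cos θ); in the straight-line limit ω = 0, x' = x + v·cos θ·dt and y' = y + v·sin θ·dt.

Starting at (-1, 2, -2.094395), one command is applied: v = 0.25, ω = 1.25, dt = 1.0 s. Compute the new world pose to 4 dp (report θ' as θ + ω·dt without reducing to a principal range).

θ' = -2.0944 + 1.25·1.0 = -0.8444
R = v/ω = 0.25/1.25 = 0.2000
x' = -1 + 0.2000·(sin -0.8444 − sin -2.0944) = -0.9763
y' = 2 − 0.2000·(cos -0.8444 − cos -2.0944) = 1.7672

(-0.9763, 1.7672, -0.8444)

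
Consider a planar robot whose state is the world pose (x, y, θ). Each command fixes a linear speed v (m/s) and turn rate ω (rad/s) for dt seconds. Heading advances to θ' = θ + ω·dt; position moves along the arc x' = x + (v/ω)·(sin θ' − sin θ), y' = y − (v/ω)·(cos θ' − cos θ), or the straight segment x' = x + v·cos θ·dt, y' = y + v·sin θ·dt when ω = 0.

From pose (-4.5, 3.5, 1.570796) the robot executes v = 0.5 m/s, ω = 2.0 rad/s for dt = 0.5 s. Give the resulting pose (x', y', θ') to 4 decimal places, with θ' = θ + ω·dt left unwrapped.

(-4.6149, 3.7104, 2.5708)

θ' = 1.5708 + 2.0·0.5 = 2.5708
R = v/ω = 0.5/2.0 = 0.2500
x' = -4.5 + 0.2500·(sin 2.5708 − sin 1.5708) = -4.6149
y' = 3.5 − 0.2500·(cos 2.5708 − cos 1.5708) = 3.7104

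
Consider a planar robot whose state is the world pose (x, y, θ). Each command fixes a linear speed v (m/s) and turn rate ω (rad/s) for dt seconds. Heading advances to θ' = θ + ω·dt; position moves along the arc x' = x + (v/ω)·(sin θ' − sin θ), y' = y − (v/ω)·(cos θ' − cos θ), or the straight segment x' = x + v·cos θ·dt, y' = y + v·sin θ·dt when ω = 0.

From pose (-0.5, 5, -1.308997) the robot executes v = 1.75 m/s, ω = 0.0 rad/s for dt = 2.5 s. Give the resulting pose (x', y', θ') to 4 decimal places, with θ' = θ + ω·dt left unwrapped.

θ' = -1.3090 + 0.0·2.5 = -1.3090
ω = 0 → straight: x' = -0.5 + 1.75·cos(-1.3090)·2.5 = 0.6323
y' = 5 + 1.75·sin(-1.3090)·2.5 = 0.7741

(0.6323, 0.7741, -1.3090)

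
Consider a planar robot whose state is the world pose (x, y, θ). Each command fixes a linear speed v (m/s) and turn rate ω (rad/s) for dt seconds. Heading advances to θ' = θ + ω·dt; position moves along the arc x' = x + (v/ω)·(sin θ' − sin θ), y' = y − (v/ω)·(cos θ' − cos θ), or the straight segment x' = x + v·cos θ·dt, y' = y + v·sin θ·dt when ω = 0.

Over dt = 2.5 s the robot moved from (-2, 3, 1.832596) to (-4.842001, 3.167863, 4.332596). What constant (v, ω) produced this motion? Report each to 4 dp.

v = 1.5000, ω = 1.0000

Δθ = 4.332596 − 1.832596 = 2.500000
ω = Δθ/dt = 2.500000/2.5 = 1.0000
R = Δx/(sin θ' − sin θ) = 1.5000
v = R·ω = 1.5000·1.0000 = 1.5000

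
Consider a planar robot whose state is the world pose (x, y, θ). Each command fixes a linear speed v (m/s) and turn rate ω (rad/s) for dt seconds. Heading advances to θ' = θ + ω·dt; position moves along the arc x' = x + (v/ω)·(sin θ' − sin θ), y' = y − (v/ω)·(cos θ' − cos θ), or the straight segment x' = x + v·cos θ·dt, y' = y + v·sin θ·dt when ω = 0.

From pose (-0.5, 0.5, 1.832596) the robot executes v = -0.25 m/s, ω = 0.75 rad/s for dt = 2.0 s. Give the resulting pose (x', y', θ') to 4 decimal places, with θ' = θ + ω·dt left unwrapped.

θ' = 1.8326 + 0.75·2.0 = 3.3326
R = v/ω = -0.25/0.75 = -0.3333
x' = -0.5 + -0.3333·(sin 3.3326 − sin 1.8326) = -0.1147
y' = 0.5 − -0.3333·(cos 3.3326 − cos 1.8326) = 0.2590

(-0.1147, 0.2590, 3.3326)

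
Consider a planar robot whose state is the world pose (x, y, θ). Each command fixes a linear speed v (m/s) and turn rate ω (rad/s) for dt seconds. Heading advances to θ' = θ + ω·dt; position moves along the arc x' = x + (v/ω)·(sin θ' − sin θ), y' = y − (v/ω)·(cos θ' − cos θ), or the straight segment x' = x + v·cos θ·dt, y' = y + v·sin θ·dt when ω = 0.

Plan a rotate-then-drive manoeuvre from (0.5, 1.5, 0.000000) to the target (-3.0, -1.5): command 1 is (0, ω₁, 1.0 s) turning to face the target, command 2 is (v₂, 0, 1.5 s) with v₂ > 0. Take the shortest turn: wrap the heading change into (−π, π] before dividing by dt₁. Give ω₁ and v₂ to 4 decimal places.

ω₁ = -2.4330, v₂ = 3.0732

heading to target = atan2(-1.5−1.5, -3−0.5) = -2.4330
Δθ = wrap(-2.4330 − 0.0000) = -2.4330; ω₁ = Δθ/dt₁ = -2.4330
distance = √((-3−0.5)² + (-1.5−1.5)²) = 4.6098; v₂ = distance/dt₂ = 3.0732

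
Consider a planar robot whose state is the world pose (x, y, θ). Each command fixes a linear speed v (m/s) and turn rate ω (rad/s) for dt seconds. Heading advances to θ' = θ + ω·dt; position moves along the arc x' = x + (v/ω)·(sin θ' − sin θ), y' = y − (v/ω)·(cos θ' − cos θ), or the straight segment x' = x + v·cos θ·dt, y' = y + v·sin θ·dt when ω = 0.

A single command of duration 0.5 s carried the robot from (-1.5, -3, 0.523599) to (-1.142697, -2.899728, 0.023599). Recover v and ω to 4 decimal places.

v = 0.7500, ω = -1.0000

Δθ = 0.023599 − 0.523599 = -0.500000
ω = Δθ/dt = -0.500000/0.5 = -1.0000
R = Δx/(sin θ' − sin θ) = -0.7500
v = R·ω = -0.7500·-1.0000 = 0.7500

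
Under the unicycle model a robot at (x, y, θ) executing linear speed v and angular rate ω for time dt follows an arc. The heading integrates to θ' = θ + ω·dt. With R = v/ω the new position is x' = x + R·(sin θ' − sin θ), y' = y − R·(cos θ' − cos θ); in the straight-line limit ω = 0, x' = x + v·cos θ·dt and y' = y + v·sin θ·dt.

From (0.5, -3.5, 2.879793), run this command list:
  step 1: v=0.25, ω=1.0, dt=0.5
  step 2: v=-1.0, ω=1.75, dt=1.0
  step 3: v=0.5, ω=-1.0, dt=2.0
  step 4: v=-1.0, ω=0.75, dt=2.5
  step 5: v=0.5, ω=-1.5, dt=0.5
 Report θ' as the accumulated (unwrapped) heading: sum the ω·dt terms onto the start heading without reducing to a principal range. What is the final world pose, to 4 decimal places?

step 1: θ'=3.3798 (R=0.2500) → pose (0.3763, -3.4985, 3.3798)
step 2: θ'=5.1298 (R=-0.5714) → pose (0.7638, -2.7116, 5.1298)
step 3: θ'=3.1298 (R=-0.5000) → pose (0.3009, -3.4143, 3.1298)
step 4: θ'=5.0048 (R=-1.3333) → pose (1.5933, -1.6967, 5.0048)
step 5: θ'=4.2548 (R=-0.3333) → pose (1.5732, -1.9400, 4.2548)

(1.5732, -1.9400, 4.2548)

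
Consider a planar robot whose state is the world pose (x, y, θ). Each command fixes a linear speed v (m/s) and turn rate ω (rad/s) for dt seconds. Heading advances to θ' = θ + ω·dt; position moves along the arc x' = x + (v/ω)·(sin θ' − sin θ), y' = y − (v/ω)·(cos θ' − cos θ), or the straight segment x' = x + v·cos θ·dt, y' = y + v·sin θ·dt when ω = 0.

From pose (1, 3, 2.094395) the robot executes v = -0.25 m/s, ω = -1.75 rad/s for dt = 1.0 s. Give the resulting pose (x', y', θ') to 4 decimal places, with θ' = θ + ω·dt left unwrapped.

θ' = 2.0944 + -1.75·1.0 = 0.3444
R = v/ω = -0.25/-1.75 = 0.1429
x' = 1 + 0.1429·(sin 0.3444 − sin 2.0944) = 0.9245
y' = 3 − 0.1429·(cos 0.3444 − cos 2.0944) = 2.7941

(0.9245, 2.7941, 0.3444)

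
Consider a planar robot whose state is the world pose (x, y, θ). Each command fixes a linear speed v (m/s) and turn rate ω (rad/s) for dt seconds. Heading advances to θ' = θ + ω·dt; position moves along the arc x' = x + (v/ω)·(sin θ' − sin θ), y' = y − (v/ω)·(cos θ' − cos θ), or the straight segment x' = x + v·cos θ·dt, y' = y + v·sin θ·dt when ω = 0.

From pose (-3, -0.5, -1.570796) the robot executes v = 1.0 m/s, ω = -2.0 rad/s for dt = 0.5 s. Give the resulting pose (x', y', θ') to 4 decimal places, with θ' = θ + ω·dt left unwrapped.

θ' = -1.5708 + -2.0·0.5 = -2.5708
R = v/ω = 1.0/-2.0 = -0.5000
x' = -3 + -0.5000·(sin -2.5708 − sin -1.5708) = -3.2298
y' = -0.5 − -0.5000·(cos -2.5708 − cos -1.5708) = -0.9207

(-3.2298, -0.9207, -2.5708)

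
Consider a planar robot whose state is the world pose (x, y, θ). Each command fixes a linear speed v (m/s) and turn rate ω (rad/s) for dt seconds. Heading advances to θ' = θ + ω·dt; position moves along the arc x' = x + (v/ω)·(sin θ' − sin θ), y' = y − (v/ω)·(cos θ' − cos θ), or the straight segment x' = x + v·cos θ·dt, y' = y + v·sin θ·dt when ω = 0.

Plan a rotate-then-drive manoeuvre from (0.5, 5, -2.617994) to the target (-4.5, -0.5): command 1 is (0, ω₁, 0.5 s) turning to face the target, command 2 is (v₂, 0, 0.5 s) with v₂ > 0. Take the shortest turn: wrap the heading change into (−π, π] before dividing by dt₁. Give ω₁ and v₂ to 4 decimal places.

ω₁ = 0.6188, v₂ = 14.8661

heading to target = atan2(-0.5−5, -4.5−0.5) = -2.3086
Δθ = wrap(-2.3086 − -2.6180) = 0.3094; ω₁ = Δθ/dt₁ = 0.6188
distance = √((-4.5−0.5)² + (-0.5−5)²) = 7.4330; v₂ = distance/dt₂ = 14.8661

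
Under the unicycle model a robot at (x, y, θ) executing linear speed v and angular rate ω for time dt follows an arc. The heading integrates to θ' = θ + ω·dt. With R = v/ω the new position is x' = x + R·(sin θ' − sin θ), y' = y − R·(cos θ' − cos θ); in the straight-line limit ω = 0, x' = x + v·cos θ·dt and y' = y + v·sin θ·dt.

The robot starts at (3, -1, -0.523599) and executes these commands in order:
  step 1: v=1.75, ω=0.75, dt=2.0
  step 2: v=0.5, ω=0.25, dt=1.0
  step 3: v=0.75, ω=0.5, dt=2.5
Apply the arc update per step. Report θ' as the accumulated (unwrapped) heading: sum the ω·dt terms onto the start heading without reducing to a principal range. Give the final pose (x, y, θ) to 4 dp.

(5.8393, 1.8454, 2.4764)

step 1: θ'=0.9764 (R=2.3333) → pose (6.0998, -0.2860, 0.9764)
step 2: θ'=1.2264 (R=2.0000) → pose (6.3254, 0.1588, 1.2264)
step 3: θ'=2.4764 (R=1.5000) → pose (5.8393, 1.8454, 2.4764)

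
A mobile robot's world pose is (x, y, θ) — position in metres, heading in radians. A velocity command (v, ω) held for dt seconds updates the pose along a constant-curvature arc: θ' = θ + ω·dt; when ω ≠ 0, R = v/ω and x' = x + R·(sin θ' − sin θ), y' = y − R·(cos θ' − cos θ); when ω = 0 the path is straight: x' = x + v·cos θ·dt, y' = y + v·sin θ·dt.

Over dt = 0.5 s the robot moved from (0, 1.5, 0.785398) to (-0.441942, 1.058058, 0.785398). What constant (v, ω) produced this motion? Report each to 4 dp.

v = -1.2500, ω = 0.0000

Δθ = 0.785398 − 0.785398 = 0.000000
ω = Δθ/dt = 0.000000/0.5 = 0.0000
ω = 0 → v = (Δx·cos θ + Δy·sin θ)/dt = -1.2500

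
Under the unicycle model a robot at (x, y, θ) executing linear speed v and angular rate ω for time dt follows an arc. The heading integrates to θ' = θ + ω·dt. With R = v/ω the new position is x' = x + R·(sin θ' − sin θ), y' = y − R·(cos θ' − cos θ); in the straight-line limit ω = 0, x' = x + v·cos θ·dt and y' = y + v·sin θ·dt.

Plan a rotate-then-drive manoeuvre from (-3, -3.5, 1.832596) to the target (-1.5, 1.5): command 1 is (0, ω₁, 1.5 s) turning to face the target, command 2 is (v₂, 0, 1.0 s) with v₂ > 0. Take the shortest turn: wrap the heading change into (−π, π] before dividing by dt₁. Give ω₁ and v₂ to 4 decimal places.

heading to target = atan2(1.5−-3.5, -1.5−-3) = 1.2793
Δθ = wrap(1.2793 − 1.8326) = -0.5533; ω₁ = Δθ/dt₁ = -0.3688
distance = √((-1.5−-3)² + (1.5−-3.5)²) = 5.2202; v₂ = distance/dt₂ = 5.2202

ω₁ = -0.3688, v₂ = 5.2202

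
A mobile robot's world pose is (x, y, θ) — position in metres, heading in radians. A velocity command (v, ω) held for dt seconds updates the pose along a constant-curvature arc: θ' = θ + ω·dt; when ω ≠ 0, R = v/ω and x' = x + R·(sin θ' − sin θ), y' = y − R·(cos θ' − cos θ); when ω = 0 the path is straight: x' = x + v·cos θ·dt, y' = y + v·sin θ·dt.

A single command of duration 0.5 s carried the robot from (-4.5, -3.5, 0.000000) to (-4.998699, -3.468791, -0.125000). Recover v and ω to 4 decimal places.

Δθ = -0.125000 − 0.000000 = -0.125000
ω = Δθ/dt = -0.125000/0.5 = -0.2500
R = Δx/(sin θ' − sin θ) = 4.0000
v = R·ω = 4.0000·-0.2500 = -1.0000

v = -1.0000, ω = -0.2500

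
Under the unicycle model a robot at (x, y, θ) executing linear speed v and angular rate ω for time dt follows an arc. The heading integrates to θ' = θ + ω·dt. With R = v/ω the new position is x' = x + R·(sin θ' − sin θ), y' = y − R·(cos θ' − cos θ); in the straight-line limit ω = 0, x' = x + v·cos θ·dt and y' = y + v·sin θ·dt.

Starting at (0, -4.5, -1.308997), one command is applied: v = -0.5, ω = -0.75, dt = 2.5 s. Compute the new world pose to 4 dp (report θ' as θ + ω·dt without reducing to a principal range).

θ' = -1.3090 + -0.75·2.5 = -3.1840
R = v/ω = -0.5/-0.75 = 0.6667
x' = 0 + 0.6667·(sin -3.1840 − sin -1.3090) = 0.6722
y' = -4.5 − 0.6667·(cos -3.1840 − cos -1.3090) = -3.6614

(0.6722, -3.6614, -3.1840)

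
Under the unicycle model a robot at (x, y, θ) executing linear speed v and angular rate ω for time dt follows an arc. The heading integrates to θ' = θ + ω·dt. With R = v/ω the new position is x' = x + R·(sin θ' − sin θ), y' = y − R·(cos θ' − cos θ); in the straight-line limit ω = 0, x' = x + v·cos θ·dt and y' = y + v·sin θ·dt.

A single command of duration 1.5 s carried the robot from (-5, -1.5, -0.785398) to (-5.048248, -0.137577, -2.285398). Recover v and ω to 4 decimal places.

Δθ = -2.285398 − -0.785398 = -1.500000
ω = Δθ/dt = -1.500000/1.5 = -1.0000
R = −Δy/(cos θ' − cos θ) = 1.0000
v = R·ω = 1.0000·-1.0000 = -1.0000

v = -1.0000, ω = -1.0000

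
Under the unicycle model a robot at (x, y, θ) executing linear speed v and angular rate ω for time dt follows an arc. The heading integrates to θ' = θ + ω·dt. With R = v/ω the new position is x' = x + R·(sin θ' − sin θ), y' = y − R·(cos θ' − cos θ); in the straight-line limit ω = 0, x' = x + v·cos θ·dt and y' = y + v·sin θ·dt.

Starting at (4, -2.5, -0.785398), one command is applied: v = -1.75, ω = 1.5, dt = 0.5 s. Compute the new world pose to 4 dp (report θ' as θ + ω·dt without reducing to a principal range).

θ' = -0.7854 + 1.5·0.5 = -0.0354
R = v/ω = -1.75/1.5 = -1.1667
x' = 4 + -1.1667·(sin -0.0354 − sin -0.7854) = 3.2163
y' = -2.5 − -1.1667·(cos -0.0354 − cos -0.7854) = -2.1590

(3.2163, -2.1590, -0.0354)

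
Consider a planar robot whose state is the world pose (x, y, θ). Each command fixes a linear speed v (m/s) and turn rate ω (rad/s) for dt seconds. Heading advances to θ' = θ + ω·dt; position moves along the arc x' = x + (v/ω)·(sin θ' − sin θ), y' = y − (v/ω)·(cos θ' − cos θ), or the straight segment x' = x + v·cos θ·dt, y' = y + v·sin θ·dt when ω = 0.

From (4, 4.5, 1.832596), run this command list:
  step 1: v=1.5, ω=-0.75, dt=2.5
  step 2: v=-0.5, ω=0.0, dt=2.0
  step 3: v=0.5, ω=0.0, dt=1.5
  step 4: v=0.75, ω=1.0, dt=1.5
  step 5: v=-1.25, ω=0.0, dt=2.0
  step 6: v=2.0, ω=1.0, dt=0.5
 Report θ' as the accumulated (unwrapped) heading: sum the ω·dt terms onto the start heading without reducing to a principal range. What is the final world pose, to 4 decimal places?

step 1: θ'=-0.0424 (R=-2.0000) → pose (6.0166, 7.0158, -0.0424)
step 2: θ'=-0.0424 (straight) → pose (5.0175, 7.0582, -0.0424)
step 3: θ'=-0.0424 (straight) → pose (5.7669, 7.0264, -0.0424)
step 4: θ'=1.4576 (R=0.7500) → pose (6.5439, 7.6910, 1.4576)
step 5: θ'=1.4576 (straight) → pose (6.2615, 5.2070, 1.4576)
step 6: θ'=1.9576 (R=2.0000) → pose (6.1265, 6.1874, 1.9576)

(6.1265, 6.1874, 1.9576)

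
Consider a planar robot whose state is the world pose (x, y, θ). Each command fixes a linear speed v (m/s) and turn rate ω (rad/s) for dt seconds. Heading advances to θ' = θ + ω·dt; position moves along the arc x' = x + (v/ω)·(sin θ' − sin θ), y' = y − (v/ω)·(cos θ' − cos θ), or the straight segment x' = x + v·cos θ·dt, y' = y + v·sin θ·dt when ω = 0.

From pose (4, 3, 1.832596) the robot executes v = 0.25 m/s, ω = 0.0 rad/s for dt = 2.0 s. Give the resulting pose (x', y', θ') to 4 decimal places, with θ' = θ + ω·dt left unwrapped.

(3.8706, 3.4830, 1.8326)

θ' = 1.8326 + 0.0·2.0 = 1.8326
ω = 0 → straight: x' = 4 + 0.25·cos(1.8326)·2.0 = 3.8706
y' = 3 + 0.25·sin(1.8326)·2.0 = 3.4830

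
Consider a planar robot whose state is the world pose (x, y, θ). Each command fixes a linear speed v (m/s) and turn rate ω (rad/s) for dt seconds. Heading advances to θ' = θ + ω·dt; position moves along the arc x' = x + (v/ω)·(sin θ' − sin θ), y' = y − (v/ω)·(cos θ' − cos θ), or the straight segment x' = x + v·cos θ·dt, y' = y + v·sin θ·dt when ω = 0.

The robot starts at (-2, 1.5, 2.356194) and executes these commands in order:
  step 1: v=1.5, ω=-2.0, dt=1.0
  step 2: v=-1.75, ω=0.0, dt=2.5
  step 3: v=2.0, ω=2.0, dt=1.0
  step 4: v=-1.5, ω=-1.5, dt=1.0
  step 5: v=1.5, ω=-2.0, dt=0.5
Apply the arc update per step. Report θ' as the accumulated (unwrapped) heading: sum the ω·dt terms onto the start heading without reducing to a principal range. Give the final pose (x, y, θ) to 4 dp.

step 1: θ'=0.3562 (R=-0.7500) → pose (-1.7312, 2.7333, 0.3562)
step 2: θ'=0.3562 (straight) → pose (-5.8316, 1.2076, 0.3562)
step 3: θ'=2.3562 (R=1.0000) → pose (-5.4732, 2.8520, 2.3562)
step 4: θ'=0.8562 (R=1.0000) → pose (-5.4249, 1.4896, 0.8562)
step 5: θ'=-0.1438 (R=-0.7500) → pose (-4.7509, 1.7403, -0.1438)

(-4.7509, 1.7403, -0.1438)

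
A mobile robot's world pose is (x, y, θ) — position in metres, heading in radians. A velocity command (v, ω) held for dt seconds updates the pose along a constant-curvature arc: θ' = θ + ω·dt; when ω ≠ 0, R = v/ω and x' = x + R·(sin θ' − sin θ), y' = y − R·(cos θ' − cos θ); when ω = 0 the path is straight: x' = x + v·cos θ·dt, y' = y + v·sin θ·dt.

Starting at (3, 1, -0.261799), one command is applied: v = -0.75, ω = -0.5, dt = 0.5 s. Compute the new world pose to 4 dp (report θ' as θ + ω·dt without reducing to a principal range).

θ' = -0.2618 + -0.5·0.5 = -0.5118
R = v/ω = -0.75/-0.5 = 1.5000
x' = 3 + 1.5000·(sin -0.5118 − sin -0.2618) = 2.6536
y' = 1 − 1.5000·(cos -0.5118 − cos -0.2618) = 1.1411

(2.6536, 1.1411, -0.5118)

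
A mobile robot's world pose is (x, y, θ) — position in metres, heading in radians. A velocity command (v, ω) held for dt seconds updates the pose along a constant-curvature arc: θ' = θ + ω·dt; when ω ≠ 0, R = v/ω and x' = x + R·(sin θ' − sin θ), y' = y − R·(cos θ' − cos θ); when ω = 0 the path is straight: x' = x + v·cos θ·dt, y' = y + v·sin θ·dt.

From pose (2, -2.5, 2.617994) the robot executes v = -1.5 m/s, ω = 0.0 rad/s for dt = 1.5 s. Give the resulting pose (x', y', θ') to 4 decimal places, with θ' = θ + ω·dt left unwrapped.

(3.9486, -3.6250, 2.6180)

θ' = 2.6180 + 0.0·1.5 = 2.6180
ω = 0 → straight: x' = 2 + -1.5·cos(2.6180)·1.5 = 3.9486
y' = -2.5 + -1.5·sin(2.6180)·1.5 = -3.6250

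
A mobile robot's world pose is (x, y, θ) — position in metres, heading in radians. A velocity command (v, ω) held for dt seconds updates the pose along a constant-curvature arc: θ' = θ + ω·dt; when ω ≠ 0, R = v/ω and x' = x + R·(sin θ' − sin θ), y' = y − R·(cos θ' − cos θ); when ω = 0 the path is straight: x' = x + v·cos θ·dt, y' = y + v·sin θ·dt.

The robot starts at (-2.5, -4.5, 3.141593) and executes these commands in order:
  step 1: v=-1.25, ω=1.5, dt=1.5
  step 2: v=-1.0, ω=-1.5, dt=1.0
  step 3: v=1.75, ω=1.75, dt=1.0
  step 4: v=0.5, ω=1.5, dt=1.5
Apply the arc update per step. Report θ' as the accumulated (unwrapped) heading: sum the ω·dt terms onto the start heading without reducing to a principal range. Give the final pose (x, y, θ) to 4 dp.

step 1: θ'=5.3916 (R=-0.8333) → pose (-1.8516, -3.1432, 5.3916)
step 2: θ'=3.8916 (R=0.6667) → pose (-1.7873, -2.2366, 3.8916)
step 3: θ'=5.6416 (R=1.0000) → pose (-1.7041, -3.7694, 5.6416)
step 4: θ'=7.8916 (R=0.3333) → pose (-1.1716, -3.4899, 7.8916)

(-1.1716, -3.4899, 7.8916)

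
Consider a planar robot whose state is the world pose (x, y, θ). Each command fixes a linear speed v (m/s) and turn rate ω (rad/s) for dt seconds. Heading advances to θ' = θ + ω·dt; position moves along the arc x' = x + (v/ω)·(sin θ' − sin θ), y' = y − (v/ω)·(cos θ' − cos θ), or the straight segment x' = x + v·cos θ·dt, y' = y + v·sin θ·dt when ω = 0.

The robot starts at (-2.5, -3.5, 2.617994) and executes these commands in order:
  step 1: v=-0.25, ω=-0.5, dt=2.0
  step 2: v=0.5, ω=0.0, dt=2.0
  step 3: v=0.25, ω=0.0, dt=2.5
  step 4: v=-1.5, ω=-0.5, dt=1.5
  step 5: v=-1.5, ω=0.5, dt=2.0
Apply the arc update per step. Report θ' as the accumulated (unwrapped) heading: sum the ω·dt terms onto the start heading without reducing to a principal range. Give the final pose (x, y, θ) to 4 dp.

step 1: θ'=1.6180 (R=0.5000) → pose (-2.2506, -3.9094, 1.6180)
step 2: θ'=1.6180 (straight) → pose (-2.2977, -2.9105, 1.6180)
step 3: θ'=1.6180 (straight) → pose (-2.3272, -2.2862, 1.6180)
step 4: θ'=0.8680 (R=3.0000) → pose (-3.0348, -4.3668, 0.8680)
step 5: θ'=1.8680 (R=-3.0000) → pose (-3.6142, -7.1844, 1.8680)

(-3.6142, -7.1844, 1.8680)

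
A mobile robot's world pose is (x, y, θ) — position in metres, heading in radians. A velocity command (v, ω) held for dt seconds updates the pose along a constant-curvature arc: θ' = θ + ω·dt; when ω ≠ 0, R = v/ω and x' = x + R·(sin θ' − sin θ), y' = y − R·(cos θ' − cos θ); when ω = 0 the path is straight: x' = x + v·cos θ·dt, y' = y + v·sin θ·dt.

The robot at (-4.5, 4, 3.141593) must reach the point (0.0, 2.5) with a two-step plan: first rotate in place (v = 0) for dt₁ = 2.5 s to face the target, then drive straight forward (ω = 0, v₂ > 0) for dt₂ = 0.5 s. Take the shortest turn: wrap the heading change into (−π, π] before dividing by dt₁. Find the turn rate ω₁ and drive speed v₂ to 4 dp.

ω₁ = 1.1279, v₂ = 9.4868

heading to target = atan2(2.5−4, 0−-4.5) = -0.3218
Δθ = wrap(-0.3218 − 3.1416) = 2.8198; ω₁ = Δθ/dt₁ = 1.1279
distance = √((0−-4.5)² + (2.5−4)²) = 4.7434; v₂ = distance/dt₂ = 9.4868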